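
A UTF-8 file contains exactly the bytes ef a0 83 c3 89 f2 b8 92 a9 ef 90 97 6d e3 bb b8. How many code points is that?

Byte at offset 0: 0xEF = 11101111 → 3-byte char (#1). Advance 3.
Byte at offset 3: 0xC3 = 11000011 → 2-byte char (#2). Advance 2.
Byte at offset 5: 0xF2 = 11110010 → 4-byte char (#3). Advance 4.
Byte at offset 9: 0xEF = 11101111 → 3-byte char (#4). Advance 3.
Byte at offset 12: 0x6D = 01101101 → 1-byte char (#5). Advance 1.
Byte at offset 13: 0xE3 = 11100011 → 3-byte char (#6). Advance 3.
Reached end at offset 16 after 6 code points.

6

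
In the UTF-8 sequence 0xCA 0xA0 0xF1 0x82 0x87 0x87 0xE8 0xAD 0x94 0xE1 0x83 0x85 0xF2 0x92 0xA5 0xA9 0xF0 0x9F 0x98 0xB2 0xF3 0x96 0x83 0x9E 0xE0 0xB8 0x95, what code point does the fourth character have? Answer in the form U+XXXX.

U+10C5

Offset 0: leading byte 0xCA = 11001010 → 2-byte char #1 = CA A0.
Offset 2: leading byte 0xF1 = 11110001 → 4-byte char #2 = F1 82 87 87.
Offset 6: leading byte 0xE8 = 11101000 → 3-byte char #3 = E8 AD 94.
Offset 9: leading byte 0xE1 = 11100001 → 3-byte char #4 = E1 83 85.
Leading byte 0xE1 = 11100001 matches 1110xxxx → 3-byte sequence.
Byte 1: 0xE1 = 11100001, payload 0001 (4 bits).
Byte 2: 0x83 = 10000011 (10xxxxxx ✓), payload 000011.
Byte 3: 0x85 = 10000101 (10xxxxxx ✓), payload 000101.
Concatenate: 0001000011000101 = 0x10C5 (16 bits → U+10C5).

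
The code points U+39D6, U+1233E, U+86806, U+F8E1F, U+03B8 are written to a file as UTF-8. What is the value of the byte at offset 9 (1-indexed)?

0x86

1-indexed offset 9 is 0-indexed offset 8.
U+39D6 → 3-byte form E3 A7 96 at offsets 0–2.
U+1233E → 4-byte form F0 92 8C BE at offsets 3–6.
U+86806 → 4-byte form F2 86 A0 86 at offsets 7–10.
Offset 8 falls in char 3's range; it's byte 2 of F2 86 A0 86 = 0x86.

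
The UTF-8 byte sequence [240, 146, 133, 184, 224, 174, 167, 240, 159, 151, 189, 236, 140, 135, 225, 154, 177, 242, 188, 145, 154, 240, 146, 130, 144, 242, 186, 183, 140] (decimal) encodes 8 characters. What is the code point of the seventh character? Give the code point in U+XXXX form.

U+12090

Offset 0: leading byte 0xF0 = 11110000 → 4-byte char #1 = F0 92 85 B8.
Offset 4: leading byte 0xE0 = 11100000 → 3-byte char #2 = E0 AE A7.
Offset 7: leading byte 0xF0 = 11110000 → 4-byte char #3 = F0 9F 97 BD.
Offset 11: leading byte 0xEC = 11101100 → 3-byte char #4 = EC 8C 87.
Offset 14: leading byte 0xE1 = 11100001 → 3-byte char #5 = E1 9A B1.
Offset 17: leading byte 0xF2 = 11110010 → 4-byte char #6 = F2 BC 91 9A.
Offset 21: leading byte 0xF0 = 11110000 → 4-byte char #7 = F0 92 82 90.
Leading byte 0xF0 = 11110000 matches 11110xxx → 4-byte sequence.
Byte 1: 0xF0 = 11110000, payload 000 (3 bits).
Byte 2: 0x92 = 10010010 (10xxxxxx ✓), payload 010010.
Byte 3: 0x82 = 10000010 (10xxxxxx ✓), payload 000010.
Byte 4: 0x90 = 10010000 (10xxxxxx ✓), payload 010000.
Concatenate: 000010010000010010000 = 0x12090 (21 bits → U+12090).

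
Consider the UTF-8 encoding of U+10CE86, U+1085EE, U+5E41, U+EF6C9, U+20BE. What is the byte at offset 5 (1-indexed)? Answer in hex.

1-indexed offset 5 is 0-indexed offset 4.
U+10CE86 → 4-byte form F4 8C BA 86 at offsets 0–3.
U+1085EE → 4-byte form F4 88 97 AE at offsets 4–7.
Offset 4 falls in char 2's range; it's byte 1 of F4 88 97 AE = 0xF4.

0xF4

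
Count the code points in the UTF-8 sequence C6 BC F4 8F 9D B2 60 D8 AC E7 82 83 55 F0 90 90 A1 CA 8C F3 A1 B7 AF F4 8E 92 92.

10

Byte at offset 0: 0xC6 = 11000110 → 2-byte char (#1). Advance 2.
Byte at offset 2: 0xF4 = 11110100 → 4-byte char (#2). Advance 4.
Byte at offset 6: 0x60 = 01100000 → 1-byte char (#3). Advance 1.
Byte at offset 7: 0xD8 = 11011000 → 2-byte char (#4). Advance 2.
Byte at offset 9: 0xE7 = 11100111 → 3-byte char (#5). Advance 3.
Byte at offset 12: 0x55 = 01010101 → 1-byte char (#6). Advance 1.
Byte at offset 13: 0xF0 = 11110000 → 4-byte char (#7). Advance 4.
Byte at offset 17: 0xCA = 11001010 → 2-byte char (#8). Advance 2.
Byte at offset 19: 0xF3 = 11110011 → 4-byte char (#9). Advance 4.
Byte at offset 23: 0xF4 = 11110100 → 4-byte char (#10). Advance 4.
Reached end at offset 27 after 10 code points.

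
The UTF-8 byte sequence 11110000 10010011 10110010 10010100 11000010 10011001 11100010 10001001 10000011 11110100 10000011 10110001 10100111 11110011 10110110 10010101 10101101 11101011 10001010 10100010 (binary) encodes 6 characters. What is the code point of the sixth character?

U+B2A2

Offset 0: leading byte 0xF0 = 11110000 → 4-byte char #1 = F0 93 B2 94.
Offset 4: leading byte 0xC2 = 11000010 → 2-byte char #2 = C2 99.
Offset 6: leading byte 0xE2 = 11100010 → 3-byte char #3 = E2 89 83.
Offset 9: leading byte 0xF4 = 11110100 → 4-byte char #4 = F4 83 B1 A7.
Offset 13: leading byte 0xF3 = 11110011 → 4-byte char #5 = F3 B6 95 AD.
Offset 17: leading byte 0xEB = 11101011 → 3-byte char #6 = EB 8A A2.
Leading byte 0xEB = 11101011 matches 1110xxxx → 3-byte sequence.
Byte 1: 0xEB = 11101011, payload 1011 (4 bits).
Byte 2: 0x8A = 10001010 (10xxxxxx ✓), payload 001010.
Byte 3: 0xA2 = 10100010 (10xxxxxx ✓), payload 100010.
Concatenate: 1011001010100010 = 0xB2A2 (16 bits → U+B2A2).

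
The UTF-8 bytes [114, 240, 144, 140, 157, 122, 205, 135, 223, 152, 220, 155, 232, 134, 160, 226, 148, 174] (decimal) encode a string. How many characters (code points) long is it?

Byte at offset 0: 0x72 = 01110010 → 1-byte char (#1). Advance 1.
Byte at offset 1: 0xF0 = 11110000 → 4-byte char (#2). Advance 4.
Byte at offset 5: 0x7A = 01111010 → 1-byte char (#3). Advance 1.
Byte at offset 6: 0xCD = 11001101 → 2-byte char (#4). Advance 2.
Byte at offset 8: 0xDF = 11011111 → 2-byte char (#5). Advance 2.
Byte at offset 10: 0xDC = 11011100 → 2-byte char (#6). Advance 2.
Byte at offset 12: 0xE8 = 11101000 → 3-byte char (#7). Advance 3.
Byte at offset 15: 0xE2 = 11100010 → 3-byte char (#8). Advance 3.
Reached end at offset 18 after 8 code points.

8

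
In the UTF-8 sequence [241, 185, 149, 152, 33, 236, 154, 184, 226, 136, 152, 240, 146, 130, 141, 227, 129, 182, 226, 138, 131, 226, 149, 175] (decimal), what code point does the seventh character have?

Offset 0: leading byte 0xF1 = 11110001 → 4-byte char #1 = F1 B9 95 98.
Offset 4: leading byte 0x21 = 00100001 → 1-byte char #2 = 21.
Offset 5: leading byte 0xEC = 11101100 → 3-byte char #3 = EC 9A B8.
Offset 8: leading byte 0xE2 = 11100010 → 3-byte char #4 = E2 88 98.
Offset 11: leading byte 0xF0 = 11110000 → 4-byte char #5 = F0 92 82 8D.
Offset 15: leading byte 0xE3 = 11100011 → 3-byte char #6 = E3 81 B6.
Offset 18: leading byte 0xE2 = 11100010 → 3-byte char #7 = E2 8A 83.
Leading byte 0xE2 = 11100010 matches 1110xxxx → 3-byte sequence.
Byte 1: 0xE2 = 11100010, payload 0010 (4 bits).
Byte 2: 0x8A = 10001010 (10xxxxxx ✓), payload 001010.
Byte 3: 0x83 = 10000011 (10xxxxxx ✓), payload 000011.
Concatenate: 0010001010000011 = 0x2283 (16 bits → U+2283).

U+2283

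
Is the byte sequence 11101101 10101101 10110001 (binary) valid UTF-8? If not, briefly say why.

invalid (encodes a surrogate (U+D800–U+DFFF))

Structurally a 3-byte sequence; payload = 0xDB71.
But 0xDB71 is in U+D800–U+DFFF, the surrogate range. Surrogates are not Unicode scalar values and are forbidden in UTF-8.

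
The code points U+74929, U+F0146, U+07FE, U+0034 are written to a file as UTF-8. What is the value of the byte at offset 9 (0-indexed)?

U+74929 → 4-byte form F1 B4 A4 A9 at offsets 0–3.
U+F0146 → 4-byte form F3 B0 85 86 at offsets 4–7.
U+07FE → 2-byte form DF BE at offsets 8–9.
Offset 9 falls in char 3's range; it's byte 2 of DF BE = 0xBE.

0xBE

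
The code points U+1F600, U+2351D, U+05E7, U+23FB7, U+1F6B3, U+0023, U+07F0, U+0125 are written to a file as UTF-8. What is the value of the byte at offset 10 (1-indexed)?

0xA7

1-indexed offset 10 is 0-indexed offset 9.
U+1F600 → 4-byte form F0 9F 98 80 at offsets 0–3.
U+2351D → 4-byte form F0 A3 94 9D at offsets 4–7.
U+05E7 → 2-byte form D7 A7 at offsets 8–9.
Offset 9 falls in char 3's range; it's byte 2 of D7 A7 = 0xA7.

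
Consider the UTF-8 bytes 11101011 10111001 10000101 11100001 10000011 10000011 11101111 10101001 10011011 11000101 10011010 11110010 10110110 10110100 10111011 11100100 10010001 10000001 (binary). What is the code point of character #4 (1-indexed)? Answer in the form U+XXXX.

Offset 0: leading byte 0xEB = 11101011 → 3-byte char #1 = EB B9 85.
Offset 3: leading byte 0xE1 = 11100001 → 3-byte char #2 = E1 83 83.
Offset 6: leading byte 0xEF = 11101111 → 3-byte char #3 = EF A9 9B.
Offset 9: leading byte 0xC5 = 11000101 → 2-byte char #4 = C5 9A.
Leading byte 0xC5 = 11000101 matches 110xxxxx → 2-byte sequence.
Byte 1: 0xC5 = 11000101, payload 00101 (5 bits).
Byte 2: 0x9A = 10011010 (10xxxxxx ✓), payload 011010.
Concatenate: 00101011010 = 0x15A (11 bits → U+015A).

U+015A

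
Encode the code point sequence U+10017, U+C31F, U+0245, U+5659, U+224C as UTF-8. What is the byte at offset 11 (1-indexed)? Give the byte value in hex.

1-indexed offset 11 is 0-indexed offset 10.
U+10017 → 4-byte form F0 90 80 97 at offsets 0–3.
U+C31F → 3-byte form EC 8C 9F at offsets 4–6.
U+0245 → 2-byte form C9 85 at offsets 7–8.
U+5659 → 3-byte form E5 99 99 at offsets 9–11.
Offset 10 falls in char 4's range; it's byte 2 of E5 99 99 = 0x99.

0x99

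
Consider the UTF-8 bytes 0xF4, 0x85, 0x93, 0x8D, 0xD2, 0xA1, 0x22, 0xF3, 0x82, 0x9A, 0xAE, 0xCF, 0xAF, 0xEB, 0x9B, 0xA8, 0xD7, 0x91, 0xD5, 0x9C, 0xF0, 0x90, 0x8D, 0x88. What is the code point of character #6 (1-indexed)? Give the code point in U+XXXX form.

U+B6E8

Offset 0: leading byte 0xF4 = 11110100 → 4-byte char #1 = F4 85 93 8D.
Offset 4: leading byte 0xD2 = 11010010 → 2-byte char #2 = D2 A1.
Offset 6: leading byte 0x22 = 00100010 → 1-byte char #3 = 22.
Offset 7: leading byte 0xF3 = 11110011 → 4-byte char #4 = F3 82 9A AE.
Offset 11: leading byte 0xCF = 11001111 → 2-byte char #5 = CF AF.
Offset 13: leading byte 0xEB = 11101011 → 3-byte char #6 = EB 9B A8.
Leading byte 0xEB = 11101011 matches 1110xxxx → 3-byte sequence.
Byte 1: 0xEB = 11101011, payload 1011 (4 bits).
Byte 2: 0x9B = 10011011 (10xxxxxx ✓), payload 011011.
Byte 3: 0xA8 = 10101000 (10xxxxxx ✓), payload 101000.
Concatenate: 1011011011101000 = 0xB6E8 (16 bits → U+B6E8).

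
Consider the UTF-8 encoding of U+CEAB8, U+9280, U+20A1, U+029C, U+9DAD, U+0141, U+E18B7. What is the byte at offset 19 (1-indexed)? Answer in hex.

1-indexed offset 19 is 0-indexed offset 18.
U+CEAB8 → 4-byte form F3 8E AA B8 at offsets 0–3.
U+9280 → 3-byte form E9 8A 80 at offsets 4–6.
U+20A1 → 3-byte form E2 82 A1 at offsets 7–9.
U+029C → 2-byte form CA 9C at offsets 10–11.
U+9DAD → 3-byte form E9 B6 AD at offsets 12–14.
U+0141 → 2-byte form C5 81 at offsets 15–16.
U+E18B7 → 4-byte form F3 A1 A2 B7 at offsets 17–20.
Offset 18 falls in char 7's range; it's byte 2 of F3 A1 A2 B7 = 0xA1.

0xA1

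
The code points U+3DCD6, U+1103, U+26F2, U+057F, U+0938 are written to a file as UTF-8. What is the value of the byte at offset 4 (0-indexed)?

0xE1

U+3DCD6 → 4-byte form F0 BD B3 96 at offsets 0–3.
U+1103 → 3-byte form E1 84 83 at offsets 4–6.
Offset 4 falls in char 2's range; it's byte 1 of E1 84 83 = 0xE1.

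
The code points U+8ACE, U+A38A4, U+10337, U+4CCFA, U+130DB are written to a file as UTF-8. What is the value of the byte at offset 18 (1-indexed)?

1-indexed offset 18 is 0-indexed offset 17.
U+8ACE → 3-byte form E8 AB 8E at offsets 0–2.
U+A38A4 → 4-byte form F2 A3 A2 A4 at offsets 3–6.
U+10337 → 4-byte form F0 90 8C B7 at offsets 7–10.
U+4CCFA → 4-byte form F1 8C B3 BA at offsets 11–14.
U+130DB → 4-byte form F0 93 83 9B at offsets 15–18.
Offset 17 falls in char 5's range; it's byte 3 of F0 93 83 9B = 0x83.

0x83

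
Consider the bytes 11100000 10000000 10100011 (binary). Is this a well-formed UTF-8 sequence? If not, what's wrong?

invalid (overlong encoding)

Leading byte 0xE0 = 11100000 → 3-byte form.
Continuation bytes all match 10xxxxxx. Payload decodes to 0x23.
But 0x23 < 0x800, the minimum for a 3-byte sequence — this is an overlong encoding.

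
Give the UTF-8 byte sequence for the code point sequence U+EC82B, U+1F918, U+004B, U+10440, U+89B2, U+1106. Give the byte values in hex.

F3 AC A0 AB F0 9F A4 98 4B F0 90 91 80 E8 A6 B2 E1 84 86

U+EC82B: 4-byte form → F3 AC A0 AB.
U+1F918: 4-byte form → F0 9F A4 98.
U+004B: 1-byte form → 4B.
U+10440: 4-byte form → F0 90 91 80.
U+89B2: 3-byte form → E8 A6 B2.
U+1106: 3-byte form → E1 84 86.
Concatenated (19 bytes): F3 AC A0 AB F0 9F A4 98 4B F0 90 91 80 E8 A6 B2 E1 84 86.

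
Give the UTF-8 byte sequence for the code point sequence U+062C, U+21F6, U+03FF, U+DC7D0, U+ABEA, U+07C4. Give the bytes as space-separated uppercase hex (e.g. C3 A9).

U+062C: 2-byte form → D8 AC.
U+21F6: 3-byte form → E2 87 B6.
U+03FF: 2-byte form → CF BF.
U+DC7D0: 4-byte form → F3 9C 9F 90.
U+ABEA: 3-byte form → EA AF AA.
U+07C4: 2-byte form → DF 84.
Concatenated (16 bytes): D8 AC E2 87 B6 CF BF F3 9C 9F 90 EA AF AA DF 84.

D8 AC E2 87 B6 CF BF F3 9C 9F 90 EA AF AA DF 84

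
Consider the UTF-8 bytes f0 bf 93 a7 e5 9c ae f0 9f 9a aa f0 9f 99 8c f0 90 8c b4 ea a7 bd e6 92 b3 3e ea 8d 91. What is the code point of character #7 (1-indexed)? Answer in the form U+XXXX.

Offset 0: leading byte 0xF0 = 11110000 → 4-byte char #1 = F0 BF 93 A7.
Offset 4: leading byte 0xE5 = 11100101 → 3-byte char #2 = E5 9C AE.
Offset 7: leading byte 0xF0 = 11110000 → 4-byte char #3 = F0 9F 9A AA.
Offset 11: leading byte 0xF0 = 11110000 → 4-byte char #4 = F0 9F 99 8C.
Offset 15: leading byte 0xF0 = 11110000 → 4-byte char #5 = F0 90 8C B4.
Offset 19: leading byte 0xEA = 11101010 → 3-byte char #6 = EA A7 BD.
Offset 22: leading byte 0xE6 = 11100110 → 3-byte char #7 = E6 92 B3.
Leading byte 0xE6 = 11100110 matches 1110xxxx → 3-byte sequence.
Byte 1: 0xE6 = 11100110, payload 0110 (4 bits).
Byte 2: 0x92 = 10010010 (10xxxxxx ✓), payload 010010.
Byte 3: 0xB3 = 10110011 (10xxxxxx ✓), payload 110011.
Concatenate: 0110010010110011 = 0x64B3 (16 bits → U+64B3).

U+64B3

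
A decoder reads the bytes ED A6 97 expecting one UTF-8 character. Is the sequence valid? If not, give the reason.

invalid (encodes a surrogate (U+D800–U+DFFF))

Structurally a 3-byte sequence; payload = 0xD997.
But 0xD997 is in U+D800–U+DFFF, the surrogate range. Surrogates are not Unicode scalar values and are forbidden in UTF-8.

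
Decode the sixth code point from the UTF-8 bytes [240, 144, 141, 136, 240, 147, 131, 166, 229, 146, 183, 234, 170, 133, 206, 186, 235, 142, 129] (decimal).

U+B381

Offset 0: leading byte 0xF0 = 11110000 → 4-byte char #1 = F0 90 8D 88.
Offset 4: leading byte 0xF0 = 11110000 → 4-byte char #2 = F0 93 83 A6.
Offset 8: leading byte 0xE5 = 11100101 → 3-byte char #3 = E5 92 B7.
Offset 11: leading byte 0xEA = 11101010 → 3-byte char #4 = EA AA 85.
Offset 14: leading byte 0xCE = 11001110 → 2-byte char #5 = CE BA.
Offset 16: leading byte 0xEB = 11101011 → 3-byte char #6 = EB 8E 81.
Leading byte 0xEB = 11101011 matches 1110xxxx → 3-byte sequence.
Byte 1: 0xEB = 11101011, payload 1011 (4 bits).
Byte 2: 0x8E = 10001110 (10xxxxxx ✓), payload 001110.
Byte 3: 0x81 = 10000001 (10xxxxxx ✓), payload 000001.
Concatenate: 1011001110000001 = 0xB381 (16 bits → U+B381).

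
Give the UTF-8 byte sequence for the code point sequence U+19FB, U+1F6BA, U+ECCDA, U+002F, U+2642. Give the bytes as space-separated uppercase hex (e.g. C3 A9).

E1 A7 BB F0 9F 9A BA F3 AC B3 9A 2F E2 99 82

U+19FB: 3-byte form → E1 A7 BB.
U+1F6BA: 4-byte form → F0 9F 9A BA.
U+ECCDA: 4-byte form → F3 AC B3 9A.
U+002F: 1-byte form → 2F.
U+2642: 3-byte form → E2 99 82.
Concatenated (15 bytes): E1 A7 BB F0 9F 9A BA F3 AC B3 9A 2F E2 99 82.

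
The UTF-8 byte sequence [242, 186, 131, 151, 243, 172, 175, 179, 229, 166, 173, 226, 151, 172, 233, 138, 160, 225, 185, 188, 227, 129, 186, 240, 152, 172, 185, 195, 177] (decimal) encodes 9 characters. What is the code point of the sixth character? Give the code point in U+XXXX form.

Offset 0: leading byte 0xF2 = 11110010 → 4-byte char #1 = F2 BA 83 97.
Offset 4: leading byte 0xF3 = 11110011 → 4-byte char #2 = F3 AC AF B3.
Offset 8: leading byte 0xE5 = 11100101 → 3-byte char #3 = E5 A6 AD.
Offset 11: leading byte 0xE2 = 11100010 → 3-byte char #4 = E2 97 AC.
Offset 14: leading byte 0xE9 = 11101001 → 3-byte char #5 = E9 8A A0.
Offset 17: leading byte 0xE1 = 11100001 → 3-byte char #6 = E1 B9 BC.
Leading byte 0xE1 = 11100001 matches 1110xxxx → 3-byte sequence.
Byte 1: 0xE1 = 11100001, payload 0001 (4 bits).
Byte 2: 0xB9 = 10111001 (10xxxxxx ✓), payload 111001.
Byte 3: 0xBC = 10111100 (10xxxxxx ✓), payload 111100.
Concatenate: 0001111001111100 = 0x1E7C (16 bits → U+1E7C).

U+1E7C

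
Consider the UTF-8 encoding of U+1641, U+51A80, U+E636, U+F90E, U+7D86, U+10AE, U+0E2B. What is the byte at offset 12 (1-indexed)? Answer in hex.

1-indexed offset 12 is 0-indexed offset 11.
U+1641 → 3-byte form E1 99 81 at offsets 0–2.
U+51A80 → 4-byte form F1 91 AA 80 at offsets 3–6.
U+E636 → 3-byte form EE 98 B6 at offsets 7–9.
U+F90E → 3-byte form EF A4 8E at offsets 10–12.
Offset 11 falls in char 4's range; it's byte 2 of EF A4 8E = 0xA4.

0xA4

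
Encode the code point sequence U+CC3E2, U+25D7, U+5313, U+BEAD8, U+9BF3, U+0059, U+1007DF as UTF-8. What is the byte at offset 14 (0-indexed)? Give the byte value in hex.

0xE9

U+CC3E2 → 4-byte form F3 8C 8F A2 at offsets 0–3.
U+25D7 → 3-byte form E2 97 97 at offsets 4–6.
U+5313 → 3-byte form E5 8C 93 at offsets 7–9.
U+BEAD8 → 4-byte form F2 BE AB 98 at offsets 10–13.
U+9BF3 → 3-byte form E9 AF B3 at offsets 14–16.
Offset 14 falls in char 5's range; it's byte 1 of E9 AF B3 = 0xE9.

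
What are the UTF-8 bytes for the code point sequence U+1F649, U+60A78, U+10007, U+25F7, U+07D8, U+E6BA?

F0 9F 99 89 F1 A0 A9 B8 F0 90 80 87 E2 97 B7 DF 98 EE 9A BA

U+1F649: 4-byte form → F0 9F 99 89.
U+60A78: 4-byte form → F1 A0 A9 B8.
U+10007: 4-byte form → F0 90 80 87.
U+25F7: 3-byte form → E2 97 B7.
U+07D8: 2-byte form → DF 98.
U+E6BA: 3-byte form → EE 9A BA.
Concatenated (20 bytes): F0 9F 99 89 F1 A0 A9 B8 F0 90 80 87 E2 97 B7 DF 98 EE 9A BA.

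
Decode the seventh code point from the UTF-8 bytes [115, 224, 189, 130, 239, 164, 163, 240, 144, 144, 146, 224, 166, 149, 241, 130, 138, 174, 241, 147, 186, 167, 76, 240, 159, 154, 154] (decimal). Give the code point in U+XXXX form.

U+53EA7

Offset 0: leading byte 0x73 = 01110011 → 1-byte char #1 = 73.
Offset 1: leading byte 0xE0 = 11100000 → 3-byte char #2 = E0 BD 82.
Offset 4: leading byte 0xEF = 11101111 → 3-byte char #3 = EF A4 A3.
Offset 7: leading byte 0xF0 = 11110000 → 4-byte char #4 = F0 90 90 92.
Offset 11: leading byte 0xE0 = 11100000 → 3-byte char #5 = E0 A6 95.
Offset 14: leading byte 0xF1 = 11110001 → 4-byte char #6 = F1 82 8A AE.
Offset 18: leading byte 0xF1 = 11110001 → 4-byte char #7 = F1 93 BA A7.
Leading byte 0xF1 = 11110001 matches 11110xxx → 4-byte sequence.
Byte 1: 0xF1 = 11110001, payload 001 (3 bits).
Byte 2: 0x93 = 10010011 (10xxxxxx ✓), payload 010011.
Byte 3: 0xBA = 10111010 (10xxxxxx ✓), payload 111010.
Byte 4: 0xA7 = 10100111 (10xxxxxx ✓), payload 100111.
Concatenate: 001010011111010100111 = 0x53EA7 (21 bits → U+53EA7).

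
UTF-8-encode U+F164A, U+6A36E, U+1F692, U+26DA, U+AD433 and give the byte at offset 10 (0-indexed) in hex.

0x9A

U+F164A → 4-byte form F3 B1 99 8A at offsets 0–3.
U+6A36E → 4-byte form F1 AA 8D AE at offsets 4–7.
U+1F692 → 4-byte form F0 9F 9A 92 at offsets 8–11.
Offset 10 falls in char 3's range; it's byte 3 of F0 9F 9A 92 = 0x9A.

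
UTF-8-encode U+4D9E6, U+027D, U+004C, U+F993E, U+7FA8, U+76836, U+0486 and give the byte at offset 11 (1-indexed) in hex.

0xBE

1-indexed offset 11 is 0-indexed offset 10.
U+4D9E6 → 4-byte form F1 8D A7 A6 at offsets 0–3.
U+027D → 2-byte form C9 BD at offsets 4–5.
U+004C → 1-byte form 4C at offsets 6–6.
U+F993E → 4-byte form F3 B9 A4 BE at offsets 7–10.
Offset 10 falls in char 4's range; it's byte 4 of F3 B9 A4 BE = 0xBE.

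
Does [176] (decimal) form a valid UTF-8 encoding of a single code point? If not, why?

invalid (continuation byte with no leading byte)

Byte 0xB0 = 10110000 has the form 10xxxxxx — a continuation byte — but there is no preceding leading byte.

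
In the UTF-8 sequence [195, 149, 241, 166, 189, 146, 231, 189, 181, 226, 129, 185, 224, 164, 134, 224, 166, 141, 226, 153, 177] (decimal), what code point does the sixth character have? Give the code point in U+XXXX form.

U+098D

Offset 0: leading byte 0xC3 = 11000011 → 2-byte char #1 = C3 95.
Offset 2: leading byte 0xF1 = 11110001 → 4-byte char #2 = F1 A6 BD 92.
Offset 6: leading byte 0xE7 = 11100111 → 3-byte char #3 = E7 BD B5.
Offset 9: leading byte 0xE2 = 11100010 → 3-byte char #4 = E2 81 B9.
Offset 12: leading byte 0xE0 = 11100000 → 3-byte char #5 = E0 A4 86.
Offset 15: leading byte 0xE0 = 11100000 → 3-byte char #6 = E0 A6 8D.
Leading byte 0xE0 = 11100000 matches 1110xxxx → 3-byte sequence.
Byte 1: 0xE0 = 11100000, payload 0000 (4 bits).
Byte 2: 0xA6 = 10100110 (10xxxxxx ✓), payload 100110.
Byte 3: 0x8D = 10001101 (10xxxxxx ✓), payload 001101.
Concatenate: 0000100110001101 = 0x98D (16 bits → U+098D).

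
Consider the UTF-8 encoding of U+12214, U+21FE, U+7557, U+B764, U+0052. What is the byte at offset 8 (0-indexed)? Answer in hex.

U+12214 → 4-byte form F0 92 88 94 at offsets 0–3.
U+21FE → 3-byte form E2 87 BE at offsets 4–6.
U+7557 → 3-byte form E7 95 97 at offsets 7–9.
Offset 8 falls in char 3's range; it's byte 2 of E7 95 97 = 0x95.

0x95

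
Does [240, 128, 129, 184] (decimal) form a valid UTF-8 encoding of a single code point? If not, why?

invalid (overlong encoding)

Leading byte 0xF0 = 11110000 → 4-byte form.
Continuation bytes all match 10xxxxxx. Payload decodes to 0x78.
But 0x78 < 0x10000, the minimum for a 4-byte sequence — this is an overlong encoding.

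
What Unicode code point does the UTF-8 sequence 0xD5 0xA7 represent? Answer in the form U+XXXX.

Leading byte 0xD5 = 11010101 matches 110xxxxx → 2-byte sequence.
Byte 1: 0xD5 = 11010101, payload 10101 (5 bits).
Byte 2: 0xA7 = 10100111 (10xxxxxx ✓), payload 100111.
Concatenate: 10101100111 = 0x567 (11 bits → U+0567).

U+0567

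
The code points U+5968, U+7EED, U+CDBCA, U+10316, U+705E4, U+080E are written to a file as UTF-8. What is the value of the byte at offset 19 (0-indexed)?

0xA0

U+5968 → 3-byte form E5 A5 A8 at offsets 0–2.
U+7EED → 3-byte form E7 BB AD at offsets 3–5.
U+CDBCA → 4-byte form F3 8D AF 8A at offsets 6–9.
U+10316 → 4-byte form F0 90 8C 96 at offsets 10–13.
U+705E4 → 4-byte form F1 B0 97 A4 at offsets 14–17.
U+080E → 3-byte form E0 A0 8E at offsets 18–20.
Offset 19 falls in char 6's range; it's byte 2 of E0 A0 8E = 0xA0.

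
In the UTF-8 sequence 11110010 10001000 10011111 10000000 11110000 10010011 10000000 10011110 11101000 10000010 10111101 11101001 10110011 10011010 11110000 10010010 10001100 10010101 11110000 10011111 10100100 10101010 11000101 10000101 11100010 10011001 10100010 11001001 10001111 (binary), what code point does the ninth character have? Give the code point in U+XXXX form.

U+024F

Offset 0: leading byte 0xF2 = 11110010 → 4-byte char #1 = F2 88 9F 80.
Offset 4: leading byte 0xF0 = 11110000 → 4-byte char #2 = F0 93 80 9E.
Offset 8: leading byte 0xE8 = 11101000 → 3-byte char #3 = E8 82 BD.
Offset 11: leading byte 0xE9 = 11101001 → 3-byte char #4 = E9 B3 9A.
Offset 14: leading byte 0xF0 = 11110000 → 4-byte char #5 = F0 92 8C 95.
Offset 18: leading byte 0xF0 = 11110000 → 4-byte char #6 = F0 9F A4 AA.
Offset 22: leading byte 0xC5 = 11000101 → 2-byte char #7 = C5 85.
Offset 24: leading byte 0xE2 = 11100010 → 3-byte char #8 = E2 99 A2.
Offset 27: leading byte 0xC9 = 11001001 → 2-byte char #9 = C9 8F.
Leading byte 0xC9 = 11001001 matches 110xxxxx → 2-byte sequence.
Byte 1: 0xC9 = 11001001, payload 01001 (5 bits).
Byte 2: 0x8F = 10001111 (10xxxxxx ✓), payload 001111.
Concatenate: 01001001111 = 0x24F (11 bits → U+024F).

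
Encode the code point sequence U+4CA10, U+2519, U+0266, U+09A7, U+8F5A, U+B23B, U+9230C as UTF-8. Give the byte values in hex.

U+4CA10: 4-byte form → F1 8C A8 90.
U+2519: 3-byte form → E2 94 99.
U+0266: 2-byte form → C9 A6.
U+09A7: 3-byte form → E0 A6 A7.
U+8F5A: 3-byte form → E8 BD 9A.
U+B23B: 3-byte form → EB 88 BB.
U+9230C: 4-byte form → F2 92 8C 8C.
Concatenated (22 bytes): F1 8C A8 90 E2 94 99 C9 A6 E0 A6 A7 E8 BD 9A EB 88 BB F2 92 8C 8C.

F1 8C A8 90 E2 94 99 C9 A6 E0 A6 A7 E8 BD 9A EB 88 BB F2 92 8C 8C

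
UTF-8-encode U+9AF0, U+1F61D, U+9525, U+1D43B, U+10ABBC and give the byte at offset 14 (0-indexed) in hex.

0xF4

U+9AF0 → 3-byte form E9 AB B0 at offsets 0–2.
U+1F61D → 4-byte form F0 9F 98 9D at offsets 3–6.
U+9525 → 3-byte form E9 94 A5 at offsets 7–9.
U+1D43B → 4-byte form F0 9D 90 BB at offsets 10–13.
U+10ABBC → 4-byte form F4 8A AE BC at offsets 14–17.
Offset 14 falls in char 5's range; it's byte 1 of F4 8A AE BC = 0xF4.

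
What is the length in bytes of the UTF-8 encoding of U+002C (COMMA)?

1

U+002C = 0x2C. UTF-8 uses 1 byte below 0x80, 2 below 0x800, 3 below 0x10000, 4 up to 0x10FFFF. 0x2C is in U+0000–U+007F → 1 byte.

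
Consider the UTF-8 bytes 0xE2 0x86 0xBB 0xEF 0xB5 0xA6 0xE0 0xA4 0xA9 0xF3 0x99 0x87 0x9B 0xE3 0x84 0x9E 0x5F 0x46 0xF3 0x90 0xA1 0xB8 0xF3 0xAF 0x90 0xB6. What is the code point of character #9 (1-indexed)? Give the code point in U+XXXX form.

Offset 0: leading byte 0xE2 = 11100010 → 3-byte char #1 = E2 86 BB.
Offset 3: leading byte 0xEF = 11101111 → 3-byte char #2 = EF B5 A6.
Offset 6: leading byte 0xE0 = 11100000 → 3-byte char #3 = E0 A4 A9.
Offset 9: leading byte 0xF3 = 11110011 → 4-byte char #4 = F3 99 87 9B.
Offset 13: leading byte 0xE3 = 11100011 → 3-byte char #5 = E3 84 9E.
Offset 16: leading byte 0x5F = 01011111 → 1-byte char #6 = 5F.
Offset 17: leading byte 0x46 = 01000110 → 1-byte char #7 = 46.
Offset 18: leading byte 0xF3 = 11110011 → 4-byte char #8 = F3 90 A1 B8.
Offset 22: leading byte 0xF3 = 11110011 → 4-byte char #9 = F3 AF 90 B6.
Leading byte 0xF3 = 11110011 matches 11110xxx → 4-byte sequence.
Byte 1: 0xF3 = 11110011, payload 011 (3 bits).
Byte 2: 0xAF = 10101111 (10xxxxxx ✓), payload 101111.
Byte 3: 0x90 = 10010000 (10xxxxxx ✓), payload 010000.
Byte 4: 0xB6 = 10110110 (10xxxxxx ✓), payload 110110.
Concatenate: 011101111010000110110 = 0xEF436 (21 bits → U+EF436).

U+EF436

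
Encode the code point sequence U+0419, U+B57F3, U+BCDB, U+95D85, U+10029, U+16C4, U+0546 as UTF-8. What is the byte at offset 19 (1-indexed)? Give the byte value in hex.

1-indexed offset 19 is 0-indexed offset 18.
U+0419 → 2-byte form D0 99 at offsets 0–1.
U+B57F3 → 4-byte form F2 B5 9F B3 at offsets 2–5.
U+BCDB → 3-byte form EB B3 9B at offsets 6–8.
U+95D85 → 4-byte form F2 95 B6 85 at offsets 9–12.
U+10029 → 4-byte form F0 90 80 A9 at offsets 13–16.
U+16C4 → 3-byte form E1 9B 84 at offsets 17–19.
Offset 18 falls in char 6's range; it's byte 2 of E1 9B 84 = 0x9B.

0x9B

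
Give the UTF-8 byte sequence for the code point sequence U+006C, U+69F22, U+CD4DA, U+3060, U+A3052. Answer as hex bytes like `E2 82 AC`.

6C F1 A9 BC A2 F3 8D 93 9A E3 81 A0 F2 A3 81 92

U+006C: 1-byte form → 6C.
U+69F22: 4-byte form → F1 A9 BC A2.
U+CD4DA: 4-byte form → F3 8D 93 9A.
U+3060: 3-byte form → E3 81 A0.
U+A3052: 4-byte form → F2 A3 81 92.
Concatenated (16 bytes): 6C F1 A9 BC A2 F3 8D 93 9A E3 81 A0 F2 A3 81 92.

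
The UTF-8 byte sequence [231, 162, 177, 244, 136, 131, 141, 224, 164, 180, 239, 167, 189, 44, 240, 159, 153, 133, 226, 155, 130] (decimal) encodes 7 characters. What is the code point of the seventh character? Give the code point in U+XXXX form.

Offset 0: leading byte 0xE7 = 11100111 → 3-byte char #1 = E7 A2 B1.
Offset 3: leading byte 0xF4 = 11110100 → 4-byte char #2 = F4 88 83 8D.
Offset 7: leading byte 0xE0 = 11100000 → 3-byte char #3 = E0 A4 B4.
Offset 10: leading byte 0xEF = 11101111 → 3-byte char #4 = EF A7 BD.
Offset 13: leading byte 0x2C = 00101100 → 1-byte char #5 = 2C.
Offset 14: leading byte 0xF0 = 11110000 → 4-byte char #6 = F0 9F 99 85.
Offset 18: leading byte 0xE2 = 11100010 → 3-byte char #7 = E2 9B 82.
Leading byte 0xE2 = 11100010 matches 1110xxxx → 3-byte sequence.
Byte 1: 0xE2 = 11100010, payload 0010 (4 bits).
Byte 2: 0x9B = 10011011 (10xxxxxx ✓), payload 011011.
Byte 3: 0x82 = 10000010 (10xxxxxx ✓), payload 000010.
Concatenate: 0010011011000010 = 0x26C2 (16 bits → U+26C2).

U+26C2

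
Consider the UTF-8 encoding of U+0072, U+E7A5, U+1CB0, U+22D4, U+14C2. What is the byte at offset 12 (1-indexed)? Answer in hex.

1-indexed offset 12 is 0-indexed offset 11.
U+0072 → 1-byte form 72 at offsets 0–0.
U+E7A5 → 3-byte form EE 9E A5 at offsets 1–3.
U+1CB0 → 3-byte form E1 B2 B0 at offsets 4–6.
U+22D4 → 3-byte form E2 8B 94 at offsets 7–9.
U+14C2 → 3-byte form E1 93 82 at offsets 10–12.
Offset 11 falls in char 5's range; it's byte 2 of E1 93 82 = 0x93.

0x93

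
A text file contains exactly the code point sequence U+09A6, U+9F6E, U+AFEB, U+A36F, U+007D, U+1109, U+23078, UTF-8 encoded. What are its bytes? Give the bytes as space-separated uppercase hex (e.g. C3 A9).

U+09A6: 3-byte form → E0 A6 A6.
U+9F6E: 3-byte form → E9 BD AE.
U+AFEB: 3-byte form → EA BF AB.
U+A36F: 3-byte form → EA 8D AF.
U+007D: 1-byte form → 7D.
U+1109: 3-byte form → E1 84 89.
U+23078: 4-byte form → F0 A3 81 B8.
Concatenated (20 bytes): E0 A6 A6 E9 BD AE EA BF AB EA 8D AF 7D E1 84 89 F0 A3 81 B8.

E0 A6 A6 E9 BD AE EA BF AB EA 8D AF 7D E1 84 89 F0 A3 81 B8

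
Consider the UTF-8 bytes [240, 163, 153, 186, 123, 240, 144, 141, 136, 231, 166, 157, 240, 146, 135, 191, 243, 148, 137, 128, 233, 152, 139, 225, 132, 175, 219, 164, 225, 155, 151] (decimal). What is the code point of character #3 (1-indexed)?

Offset 0: leading byte 0xF0 = 11110000 → 4-byte char #1 = F0 A3 99 BA.
Offset 4: leading byte 0x7B = 01111011 → 1-byte char #2 = 7B.
Offset 5: leading byte 0xF0 = 11110000 → 4-byte char #3 = F0 90 8D 88.
Leading byte 0xF0 = 11110000 matches 11110xxx → 4-byte sequence.
Byte 1: 0xF0 = 11110000, payload 000 (3 bits).
Byte 2: 0x90 = 10010000 (10xxxxxx ✓), payload 010000.
Byte 3: 0x8D = 10001101 (10xxxxxx ✓), payload 001101.
Byte 4: 0x88 = 10001000 (10xxxxxx ✓), payload 001000.
Concatenate: 000010000001101001000 = 0x10348 (21 bits → U+10348).

U+10348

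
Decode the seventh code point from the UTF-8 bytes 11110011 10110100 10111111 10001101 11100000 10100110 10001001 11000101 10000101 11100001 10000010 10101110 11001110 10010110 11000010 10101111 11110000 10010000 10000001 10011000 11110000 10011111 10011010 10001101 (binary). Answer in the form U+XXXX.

U+10058

Offset 0: leading byte 0xF3 = 11110011 → 4-byte char #1 = F3 B4 BF 8D.
Offset 4: leading byte 0xE0 = 11100000 → 3-byte char #2 = E0 A6 89.
Offset 7: leading byte 0xC5 = 11000101 → 2-byte char #3 = C5 85.
Offset 9: leading byte 0xE1 = 11100001 → 3-byte char #4 = E1 82 AE.
Offset 12: leading byte 0xCE = 11001110 → 2-byte char #5 = CE 96.
Offset 14: leading byte 0xC2 = 11000010 → 2-byte char #6 = C2 AF.
Offset 16: leading byte 0xF0 = 11110000 → 4-byte char #7 = F0 90 81 98.
Leading byte 0xF0 = 11110000 matches 11110xxx → 4-byte sequence.
Byte 1: 0xF0 = 11110000, payload 000 (3 bits).
Byte 2: 0x90 = 10010000 (10xxxxxx ✓), payload 010000.
Byte 3: 0x81 = 10000001 (10xxxxxx ✓), payload 000001.
Byte 4: 0x98 = 10011000 (10xxxxxx ✓), payload 011000.
Concatenate: 000010000000001011000 = 0x10058 (21 bits → U+10058).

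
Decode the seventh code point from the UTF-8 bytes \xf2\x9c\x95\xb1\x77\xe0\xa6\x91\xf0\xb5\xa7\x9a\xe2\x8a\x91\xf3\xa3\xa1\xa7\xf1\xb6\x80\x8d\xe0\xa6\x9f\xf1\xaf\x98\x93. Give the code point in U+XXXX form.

Offset 0: leading byte 0xF2 = 11110010 → 4-byte char #1 = F2 9C 95 B1.
Offset 4: leading byte 0x77 = 01110111 → 1-byte char #2 = 77.
Offset 5: leading byte 0xE0 = 11100000 → 3-byte char #3 = E0 A6 91.
Offset 8: leading byte 0xF0 = 11110000 → 4-byte char #4 = F0 B5 A7 9A.
Offset 12: leading byte 0xE2 = 11100010 → 3-byte char #5 = E2 8A 91.
Offset 15: leading byte 0xF3 = 11110011 → 4-byte char #6 = F3 A3 A1 A7.
Offset 19: leading byte 0xF1 = 11110001 → 4-byte char #7 = F1 B6 80 8D.
Leading byte 0xF1 = 11110001 matches 11110xxx → 4-byte sequence.
Byte 1: 0xF1 = 11110001, payload 001 (3 bits).
Byte 2: 0xB6 = 10110110 (10xxxxxx ✓), payload 110110.
Byte 3: 0x80 = 10000000 (10xxxxxx ✓), payload 000000.
Byte 4: 0x8D = 10001101 (10xxxxxx ✓), payload 001101.
Concatenate: 001110110000000001101 = 0x7600D (21 bits → U+7600D).

U+7600D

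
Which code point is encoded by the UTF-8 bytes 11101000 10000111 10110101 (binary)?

U+81F5

Leading byte 0xE8 = 11101000 matches 1110xxxx → 3-byte sequence.
Byte 1: 0xE8 = 11101000, payload 1000 (4 bits).
Byte 2: 0x87 = 10000111 (10xxxxxx ✓), payload 000111.
Byte 3: 0xB5 = 10110101 (10xxxxxx ✓), payload 110101.
Concatenate: 1000000111110101 = 0x81F5 (16 bits → U+81F5).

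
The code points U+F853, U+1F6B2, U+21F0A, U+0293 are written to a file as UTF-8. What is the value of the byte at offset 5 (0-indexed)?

0x9A

U+F853 → 3-byte form EF A1 93 at offsets 0–2.
U+1F6B2 → 4-byte form F0 9F 9A B2 at offsets 3–6.
Offset 5 falls in char 2's range; it's byte 3 of F0 9F 9A B2 = 0x9A.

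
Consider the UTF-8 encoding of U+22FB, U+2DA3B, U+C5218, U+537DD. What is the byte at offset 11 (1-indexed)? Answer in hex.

0x98

1-indexed offset 11 is 0-indexed offset 10.
U+22FB → 3-byte form E2 8B BB at offsets 0–2.
U+2DA3B → 4-byte form F0 AD A8 BB at offsets 3–6.
U+C5218 → 4-byte form F3 85 88 98 at offsets 7–10.
Offset 10 falls in char 3's range; it's byte 4 of F3 85 88 98 = 0x98.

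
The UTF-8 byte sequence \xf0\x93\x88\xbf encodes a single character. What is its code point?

Leading byte 0xF0 = 11110000 matches 11110xxx → 4-byte sequence.
Byte 1: 0xF0 = 11110000, payload 000 (3 bits).
Byte 2: 0x93 = 10010011 (10xxxxxx ✓), payload 010011.
Byte 3: 0x88 = 10001000 (10xxxxxx ✓), payload 001000.
Byte 4: 0xBF = 10111111 (10xxxxxx ✓), payload 111111.
Concatenate: 000010011001000111111 = 0x1323F (21 bits → U+1323F).

U+1323F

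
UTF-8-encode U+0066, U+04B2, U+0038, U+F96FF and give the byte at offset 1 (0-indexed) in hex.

U+0066 → 1-byte form 66 at offsets 0–0.
U+04B2 → 2-byte form D2 B2 at offsets 1–2.
Offset 1 falls in char 2's range; it's byte 1 of D2 B2 = 0xD2.

0xD2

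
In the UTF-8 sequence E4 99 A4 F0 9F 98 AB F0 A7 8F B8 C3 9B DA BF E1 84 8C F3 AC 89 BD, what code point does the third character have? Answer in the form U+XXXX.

U+273F8

Offset 0: leading byte 0xE4 = 11100100 → 3-byte char #1 = E4 99 A4.
Offset 3: leading byte 0xF0 = 11110000 → 4-byte char #2 = F0 9F 98 AB.
Offset 7: leading byte 0xF0 = 11110000 → 4-byte char #3 = F0 A7 8F B8.
Leading byte 0xF0 = 11110000 matches 11110xxx → 4-byte sequence.
Byte 1: 0xF0 = 11110000, payload 000 (3 bits).
Byte 2: 0xA7 = 10100111 (10xxxxxx ✓), payload 100111.
Byte 3: 0x8F = 10001111 (10xxxxxx ✓), payload 001111.
Byte 4: 0xB8 = 10111000 (10xxxxxx ✓), payload 111000.
Concatenate: 000100111001111111000 = 0x273F8 (21 bits → U+273F8).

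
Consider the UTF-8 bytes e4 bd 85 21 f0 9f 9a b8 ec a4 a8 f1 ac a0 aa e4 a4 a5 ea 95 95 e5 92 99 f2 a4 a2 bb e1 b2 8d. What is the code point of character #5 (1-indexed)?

Offset 0: leading byte 0xE4 = 11100100 → 3-byte char #1 = E4 BD 85.
Offset 3: leading byte 0x21 = 00100001 → 1-byte char #2 = 21.
Offset 4: leading byte 0xF0 = 11110000 → 4-byte char #3 = F0 9F 9A B8.
Offset 8: leading byte 0xEC = 11101100 → 3-byte char #4 = EC A4 A8.
Offset 11: leading byte 0xF1 = 11110001 → 4-byte char #5 = F1 AC A0 AA.
Leading byte 0xF1 = 11110001 matches 11110xxx → 4-byte sequence.
Byte 1: 0xF1 = 11110001, payload 001 (3 bits).
Byte 2: 0xAC = 10101100 (10xxxxxx ✓), payload 101100.
Byte 3: 0xA0 = 10100000 (10xxxxxx ✓), payload 100000.
Byte 4: 0xAA = 10101010 (10xxxxxx ✓), payload 101010.
Concatenate: 001101100100000101010 = 0x6C82A (21 bits → U+6C82A).

U+6C82A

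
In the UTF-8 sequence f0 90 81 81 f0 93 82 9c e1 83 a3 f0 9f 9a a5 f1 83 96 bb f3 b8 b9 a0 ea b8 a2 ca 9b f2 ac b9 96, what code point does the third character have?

U+10E3

Offset 0: leading byte 0xF0 = 11110000 → 4-byte char #1 = F0 90 81 81.
Offset 4: leading byte 0xF0 = 11110000 → 4-byte char #2 = F0 93 82 9C.
Offset 8: leading byte 0xE1 = 11100001 → 3-byte char #3 = E1 83 A3.
Leading byte 0xE1 = 11100001 matches 1110xxxx → 3-byte sequence.
Byte 1: 0xE1 = 11100001, payload 0001 (4 bits).
Byte 2: 0x83 = 10000011 (10xxxxxx ✓), payload 000011.
Byte 3: 0xA3 = 10100011 (10xxxxxx ✓), payload 100011.
Concatenate: 0001000011100011 = 0x10E3 (16 bits → U+10E3).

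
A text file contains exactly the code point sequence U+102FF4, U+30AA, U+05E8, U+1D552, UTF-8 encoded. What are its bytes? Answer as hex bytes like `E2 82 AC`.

F4 82 BF B4 E3 82 AA D7 A8 F0 9D 95 92

U+102FF4: 4-byte form → F4 82 BF B4.
U+30AA: 3-byte form → E3 82 AA.
U+05E8: 2-byte form → D7 A8.
U+1D552: 4-byte form → F0 9D 95 92.
Concatenated (13 bytes): F4 82 BF B4 E3 82 AA D7 A8 F0 9D 95 92.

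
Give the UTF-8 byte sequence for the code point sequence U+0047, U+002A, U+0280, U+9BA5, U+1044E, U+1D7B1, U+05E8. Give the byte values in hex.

47 2A CA 80 E9 AE A5 F0 90 91 8E F0 9D 9E B1 D7 A8

U+0047: 1-byte form → 47.
U+002A: 1-byte form → 2A.
U+0280: 2-byte form → CA 80.
U+9BA5: 3-byte form → E9 AE A5.
U+1044E: 4-byte form → F0 90 91 8E.
U+1D7B1: 4-byte form → F0 9D 9E B1.
U+05E8: 2-byte form → D7 A8.
Concatenated (17 bytes): 47 2A CA 80 E9 AE A5 F0 90 91 8E F0 9D 9E B1 D7 A8.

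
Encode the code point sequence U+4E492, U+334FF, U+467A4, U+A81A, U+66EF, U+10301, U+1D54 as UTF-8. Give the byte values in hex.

F1 8E 92 92 F0 B3 93 BF F1 86 9E A4 EA A0 9A E6 9B AF F0 90 8C 81 E1 B5 94

U+4E492: 4-byte form → F1 8E 92 92.
U+334FF: 4-byte form → F0 B3 93 BF.
U+467A4: 4-byte form → F1 86 9E A4.
U+A81A: 3-byte form → EA A0 9A.
U+66EF: 3-byte form → E6 9B AF.
U+10301: 4-byte form → F0 90 8C 81.
U+1D54: 3-byte form → E1 B5 94.
Concatenated (25 bytes): F1 8E 92 92 F0 B3 93 BF F1 86 9E A4 EA A0 9A E6 9B AF F0 90 8C 81 E1 B5 94.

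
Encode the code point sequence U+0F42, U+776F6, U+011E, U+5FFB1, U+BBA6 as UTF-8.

U+0F42: 3-byte form → E0 BD 82.
U+776F6: 4-byte form → F1 B7 9B B6.
U+011E: 2-byte form → C4 9E.
U+5FFB1: 4-byte form → F1 9F BE B1.
U+BBA6: 3-byte form → EB AE A6.
Concatenated (16 bytes): E0 BD 82 F1 B7 9B B6 C4 9E F1 9F BE B1 EB AE A6.

E0 BD 82 F1 B7 9B B6 C4 9E F1 9F BE B1 EB AE A6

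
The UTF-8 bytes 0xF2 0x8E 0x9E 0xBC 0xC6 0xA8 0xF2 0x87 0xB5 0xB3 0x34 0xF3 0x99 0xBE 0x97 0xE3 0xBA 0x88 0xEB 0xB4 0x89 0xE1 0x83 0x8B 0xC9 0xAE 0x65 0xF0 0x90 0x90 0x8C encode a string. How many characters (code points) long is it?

11

Byte at offset 0: 0xF2 = 11110010 → 4-byte char (#1). Advance 4.
Byte at offset 4: 0xC6 = 11000110 → 2-byte char (#2). Advance 2.
Byte at offset 6: 0xF2 = 11110010 → 4-byte char (#3). Advance 4.
Byte at offset 10: 0x34 = 00110100 → 1-byte char (#4). Advance 1.
Byte at offset 11: 0xF3 = 11110011 → 4-byte char (#5). Advance 4.
Byte at offset 15: 0xE3 = 11100011 → 3-byte char (#6). Advance 3.
Byte at offset 18: 0xEB = 11101011 → 3-byte char (#7). Advance 3.
Byte at offset 21: 0xE1 = 11100001 → 3-byte char (#8). Advance 3.
Byte at offset 24: 0xC9 = 11001001 → 2-byte char (#9). Advance 2.
Byte at offset 26: 0x65 = 01100101 → 1-byte char (#10). Advance 1.
Byte at offset 27: 0xF0 = 11110000 → 4-byte char (#11). Advance 4.
Reached end at offset 31 after 11 code points.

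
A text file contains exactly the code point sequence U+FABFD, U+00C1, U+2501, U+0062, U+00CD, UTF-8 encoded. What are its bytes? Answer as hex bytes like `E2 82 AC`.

F3 BA AF BD C3 81 E2 94 81 62 C3 8D

U+FABFD: 4-byte form → F3 BA AF BD.
U+00C1: 2-byte form → C3 81.
U+2501: 3-byte form → E2 94 81.
U+0062: 1-byte form → 62.
U+00CD: 2-byte form → C3 8D.
Concatenated (12 bytes): F3 BA AF BD C3 81 E2 94 81 62 C3 8D.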